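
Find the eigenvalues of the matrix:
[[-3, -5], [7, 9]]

Characteristic equation: det(A - λI) = 0
λ² - (trace)λ + (det) = 0
trace = -3 + 9 = 6, det = (-3)(9) - (-5)(7) = 8
λ² - (6)λ + (8) = 0
λ = (6 ± √((6)² - 4·(8))) / 2 = (6 ± √4) / 2
Solving: λ = 2, 4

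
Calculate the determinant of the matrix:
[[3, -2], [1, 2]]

For a 2×2 matrix [[a, b], [c, d]], det = ad - bc
det = (3)(2) - (-2)(1) = 6 - -2 = 8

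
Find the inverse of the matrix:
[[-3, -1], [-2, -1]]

For [[a,b],[c,d]], inverse = (1/det)·[[d,-b],[-c,a]]
det = (-3)(-1) - (-1)(-2) = 3 - 2 = 1
Inverse = [[-1, 1], [2, -3]]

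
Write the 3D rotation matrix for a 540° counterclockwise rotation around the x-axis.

Rotation matrix for counterclockwise 540° around x-axis:
cos(540°) = -1, sin(540°) = 0
Result: [[1, 0, 0], [0, -1, 0], [0, 0, -1]]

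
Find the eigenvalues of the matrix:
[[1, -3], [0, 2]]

Characteristic equation: det(A - λI) = 0
λ² - (trace)λ + (det) = 0
trace = 1 + 2 = 3, det = (1)(2) - (-3)(0) = 2
λ² - (3)λ + (2) = 0
λ = (3 ± √((3)² - 4·(2))) / 2 = (3 ± √1) / 2
Solving: λ = 1, 2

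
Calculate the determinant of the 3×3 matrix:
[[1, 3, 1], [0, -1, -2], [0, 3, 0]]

Expansion along first row:
det = 1·det([[-1,-2],[3,0]]) - 3·det([[0,-2],[0,0]]) + 1·det([[0,-1],[0,3]])
    = 1·(-1·0 - -2·3) - 3·(0·0 - -2·0) + 1·(0·3 - -1·0)
    = 1·6 - 3·0 + 1·0
    = 6 + 0 + 0 = 6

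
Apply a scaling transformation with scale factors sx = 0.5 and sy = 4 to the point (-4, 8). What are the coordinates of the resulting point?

Scaling matrix:
[[0.50, 0], [0, 4]]
Result: (-4 × 0.5, 8 × 4) = (-2, 32)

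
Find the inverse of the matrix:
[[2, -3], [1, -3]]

For [[a,b],[c,d]], inverse = (1/det)·[[d,-b],[-c,a]]
det = (2)(-3) - (-3)(1) = -6 - -3 = -3
Inverse = (1/-3)·[[-3, 3], [-1, 2]]
= [[1, -1], [1/3, -2/3]]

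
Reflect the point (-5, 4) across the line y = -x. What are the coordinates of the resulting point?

Reflection across line y = -x: (-5, 4) → (-4, 5)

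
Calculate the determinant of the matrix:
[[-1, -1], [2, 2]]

For a 2×2 matrix [[a, b], [c, d]], det = ad - bc
det = (-1)(2) - (-1)(2) = -2 - -2 = 0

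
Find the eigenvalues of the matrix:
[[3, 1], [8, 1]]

Characteristic equation: det(A - λI) = 0
λ² - (trace)λ + (det) = 0
trace = 3 + 1 = 4, det = (3)(1) - (1)(8) = -5
λ² - (4)λ + (-5) = 0
λ = (4 ± √((4)² - 4·(-5))) / 2 = (4 ± √36) / 2
Solving: λ = -1, 5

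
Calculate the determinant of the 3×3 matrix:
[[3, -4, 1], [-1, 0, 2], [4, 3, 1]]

Expansion along first row:
det = 3·det([[0,2],[3,1]]) - -4·det([[-1,2],[4,1]]) + 1·det([[-1,0],[4,3]])
    = 3·(0·1 - 2·3) - -4·(-1·1 - 2·4) + 1·(-1·3 - 0·4)
    = 3·-6 - -4·-9 + 1·-3
    = -18 + -36 + -3 = -57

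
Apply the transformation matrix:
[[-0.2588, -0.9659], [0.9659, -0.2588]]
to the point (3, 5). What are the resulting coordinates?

Matrix multiplication:
[[-0.2588, -0.9659], [0.9659, -0.2588]] × [3, 5]ᵀ
= [(-0.2588)(3) + (-0.9659)(5), (0.9659)(3) + (-0.2588)(5)]ᵀ
= [-5.6059, 1.6037]ᵀ
Result: (-5.6059, 1.6037)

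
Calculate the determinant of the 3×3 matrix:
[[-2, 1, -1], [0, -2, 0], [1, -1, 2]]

Expansion along first row:
det = -2·det([[-2,0],[-1,2]]) - 1·det([[0,0],[1,2]]) + -1·det([[0,-2],[1,-1]])
    = -2·(-2·2 - 0·-1) - 1·(0·2 - 0·1) + -1·(0·-1 - -2·1)
    = -2·-4 - 1·0 + -1·2
    = 8 + 0 + -2 = 6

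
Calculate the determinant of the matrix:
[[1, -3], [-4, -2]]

For a 2×2 matrix [[a, b], [c, d]], det = ad - bc
det = (1)(-2) - (-3)(-4) = -2 - 12 = -14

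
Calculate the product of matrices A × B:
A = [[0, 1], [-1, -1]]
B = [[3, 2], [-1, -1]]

Matrix multiplication:
C[0][0] = 0×3 + 1×-1 = -1
C[0][1] = 0×2 + 1×-1 = -1
C[1][0] = -1×3 + -1×-1 = -2
C[1][1] = -1×2 + -1×-1 = -1
Result: [[-1, -1], [-2, -1]]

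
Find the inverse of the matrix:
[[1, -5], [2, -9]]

For [[a,b],[c,d]], inverse = (1/det)·[[d,-b],[-c,a]]
det = (1)(-9) - (-5)(2) = -9 - -10 = 1
Inverse = [[-9, 5], [-2, 1]]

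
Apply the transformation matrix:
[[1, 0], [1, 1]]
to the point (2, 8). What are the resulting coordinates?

Matrix multiplication:
[[1, 0], [1, 1]] × [2, 8]ᵀ
= [(1)(2) + (0)(8), (1)(2) + (1)(8)]ᵀ
= [2, 10]ᵀ
Result: (2, 10)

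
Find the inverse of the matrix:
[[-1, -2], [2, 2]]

For [[a,b],[c,d]], inverse = (1/det)·[[d,-b],[-c,a]]
det = (-1)(2) - (-2)(2) = -2 - -4 = 2
Inverse = (1/2)·[[2, 2], [-2, -1]]
= [[1, 1], [-1, -1/2]]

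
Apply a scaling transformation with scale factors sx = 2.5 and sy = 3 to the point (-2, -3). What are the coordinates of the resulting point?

Scaling matrix:
[[2.50, 0], [0, 3]]
Result: (-2 × 2.5, -3 × 3) = (-5, -9)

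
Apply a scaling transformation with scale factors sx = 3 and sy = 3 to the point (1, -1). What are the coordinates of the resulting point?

Scaling matrix:
[[3, 0], [0, 3]]
Result: (1 × 3, -1 × 3) = (3, -3)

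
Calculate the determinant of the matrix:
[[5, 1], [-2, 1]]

For a 2×2 matrix [[a, b], [c, d]], det = ad - bc
det = (5)(1) - (1)(-2) = 5 - -2 = 7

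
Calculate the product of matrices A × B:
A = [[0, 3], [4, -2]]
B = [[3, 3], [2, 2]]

Matrix multiplication:
C[0][0] = 0×3 + 3×2 = 6
C[0][1] = 0×3 + 3×2 = 6
C[1][0] = 4×3 + -2×2 = 8
C[1][1] = 4×3 + -2×2 = 8
Result: [[6, 6], [8, 8]]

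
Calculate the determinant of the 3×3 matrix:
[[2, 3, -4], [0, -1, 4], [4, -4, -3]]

Expansion along first row:
det = 2·det([[-1,4],[-4,-3]]) - 3·det([[0,4],[4,-3]]) + -4·det([[0,-1],[4,-4]])
    = 2·(-1·-3 - 4·-4) - 3·(0·-3 - 4·4) + -4·(0·-4 - -1·4)
    = 2·19 - 3·-16 + -4·4
    = 38 + 48 + -16 = 70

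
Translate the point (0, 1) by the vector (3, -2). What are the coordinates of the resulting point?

Translation by (3, -2) (homogeneous matrix [[1, 0, 3], [0, 1, -2], [0, 0, 1]]):
x' = 0 + 3 = 3
y' = 1 + -2 = -1
Result: (3, -1)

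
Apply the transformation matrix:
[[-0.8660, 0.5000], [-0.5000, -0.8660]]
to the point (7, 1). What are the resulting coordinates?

Matrix multiplication:
[[-0.8660, 0.5000], [-0.5000, -0.8660]] × [7, 1]ᵀ
= [(-0.8660)(7) + (0.5000)(1), (-0.5000)(7) + (-0.8660)(1)]ᵀ
= [-5.5620, -4.3660]ᵀ
Result: (-5.5620, -4.3660)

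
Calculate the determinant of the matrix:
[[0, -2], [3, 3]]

For a 2×2 matrix [[a, b], [c, d]], det = ad - bc
det = (0)(3) - (-2)(3) = 0 - -6 = 6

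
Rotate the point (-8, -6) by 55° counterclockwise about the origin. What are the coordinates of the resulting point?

Rotation matrix for 55°: [[cos 55°, -sin 55°], [sin 55°, cos 55°]] ≈ [[0.573576, -0.819152], [0.819152, 0.573576]]
[[0.573576, -0.819152], [0.819152, 0.573576]] × [-8, -6]ᵀ ≈ [0.3263, -9.9947]ᵀ
Result: (0.3263, -9.9947)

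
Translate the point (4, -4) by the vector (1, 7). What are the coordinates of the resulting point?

Translation by (1, 7) (homogeneous matrix [[1, 0, 1], [0, 1, 7], [0, 0, 1]]):
x' = 4 + 1 = 5
y' = -4 + 7 = 3
Result: (5, 3)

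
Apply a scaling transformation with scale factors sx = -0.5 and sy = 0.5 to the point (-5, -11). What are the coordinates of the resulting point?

Scaling matrix:
[[-0.50, 0], [0, 0.50]]
Result: (-5 × -0.5, -11 × 0.5) = (2.5, -5.5)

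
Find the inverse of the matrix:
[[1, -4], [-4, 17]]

For [[a,b],[c,d]], inverse = (1/det)·[[d,-b],[-c,a]]
det = (1)(17) - (-4)(-4) = 17 - 16 = 1
Inverse = [[17, 4], [4, 1]]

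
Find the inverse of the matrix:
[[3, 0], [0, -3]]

For [[a,b],[c,d]], inverse = (1/det)·[[d,-b],[-c,a]]
det = (3)(-3) - (0)(0) = -9 - 0 = -9
Inverse = (1/-9)·[[-3, 0], [0, 3]]
= [[1/3, 0], [0, -1/3]]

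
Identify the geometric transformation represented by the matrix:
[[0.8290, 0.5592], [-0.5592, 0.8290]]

This matrix represents: rotation by 326° counterclockwise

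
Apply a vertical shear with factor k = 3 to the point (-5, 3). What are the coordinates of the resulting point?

Shear matrix for vertical shear with factor k = 3:
[[1, 0], [3, 1]]
Result: (-5, 3) → (-5, -12)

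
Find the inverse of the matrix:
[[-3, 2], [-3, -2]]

For [[a,b],[c,d]], inverse = (1/det)·[[d,-b],[-c,a]]
det = (-3)(-2) - (2)(-3) = 6 - -6 = 12
Inverse = (1/12)·[[-2, -2], [3, -3]]
= [[-1/6, -1/6], [1/4, -1/4]]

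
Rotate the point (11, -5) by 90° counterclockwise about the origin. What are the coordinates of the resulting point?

Rotation matrix for 90°: [[cos 90°, -sin 90°], [sin 90°, cos 90°]] = [[0, -1], [1, 0]]
[[0, -1], [1, 0]] × [11, -5]ᵀ = [5, 11]ᵀ
Result: (5, 11)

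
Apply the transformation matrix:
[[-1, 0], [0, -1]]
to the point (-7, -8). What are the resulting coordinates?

Matrix multiplication:
[[-1, 0], [0, -1]] × [-7, -8]ᵀ
= [(-1)(-7) + (0)(-8), (0)(-7) + (-1)(-8)]ᵀ
= [7, 8]ᵀ
Result: (7, 8)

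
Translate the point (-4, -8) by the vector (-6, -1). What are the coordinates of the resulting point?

Translation by (-6, -1) (homogeneous matrix [[1, 0, -6], [0, 1, -1], [0, 0, 1]]):
x' = -4 + -6 = -10
y' = -8 + -1 = -9
Result: (-10, -9)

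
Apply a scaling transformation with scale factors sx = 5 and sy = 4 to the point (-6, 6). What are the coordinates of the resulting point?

Scaling matrix:
[[5, 0], [0, 4]]
Result: (-6 × 5, 6 × 4) = (-30, 24)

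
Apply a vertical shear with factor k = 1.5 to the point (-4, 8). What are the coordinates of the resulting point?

Shear matrix for vertical shear with factor k = 1.5:
[[1, 0], [1.50, 1]]
Result: (-4, 8) → (-4, 2)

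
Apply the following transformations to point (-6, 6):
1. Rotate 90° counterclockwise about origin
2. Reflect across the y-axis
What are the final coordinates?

Step 1: Rotate 90° → (-6, -6)
Step 2: Reflect across y-axis → (6, -6)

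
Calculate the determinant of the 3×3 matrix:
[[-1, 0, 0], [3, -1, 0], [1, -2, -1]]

Expansion along first row:
det = -1·det([[-1,0],[-2,-1]]) - 0·det([[3,0],[1,-1]]) + 0·det([[3,-1],[1,-2]])
    = -1·(-1·-1 - 0·-2) - 0·(3·-1 - 0·1) + 0·(3·-2 - -1·1)
    = -1·1 - 0·-3 + 0·-5
    = -1 + 0 + 0 = -1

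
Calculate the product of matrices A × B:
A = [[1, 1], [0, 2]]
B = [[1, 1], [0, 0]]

Matrix multiplication:
C[0][0] = 1×1 + 1×0 = 1
C[0][1] = 1×1 + 1×0 = 1
C[1][0] = 0×1 + 2×0 = 0
C[1][1] = 0×1 + 2×0 = 0
Result: [[1, 1], [0, 0]]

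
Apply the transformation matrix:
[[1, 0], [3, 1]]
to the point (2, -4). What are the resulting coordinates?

Matrix multiplication:
[[1, 0], [3, 1]] × [2, -4]ᵀ
= [(1)(2) + (0)(-4), (3)(2) + (1)(-4)]ᵀ
= [2, 2]ᵀ
Result: (2, 2)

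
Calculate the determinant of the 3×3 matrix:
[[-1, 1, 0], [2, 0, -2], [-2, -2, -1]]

Expansion along first row:
det = -1·det([[0,-2],[-2,-1]]) - 1·det([[2,-2],[-2,-1]]) + 0·det([[2,0],[-2,-2]])
    = -1·(0·-1 - -2·-2) - 1·(2·-1 - -2·-2) + 0·(2·-2 - 0·-2)
    = -1·-4 - 1·-6 + 0·-4
    = 4 + 6 + 0 = 10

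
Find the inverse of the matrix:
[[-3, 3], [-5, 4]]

For [[a,b],[c,d]], inverse = (1/det)·[[d,-b],[-c,a]]
det = (-3)(4) - (3)(-5) = -12 - -15 = 3
Inverse = (1/3)·[[4, -3], [5, -3]]
= [[4/3, -1], [5/3, -1]]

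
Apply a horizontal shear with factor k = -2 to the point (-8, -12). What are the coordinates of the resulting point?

Shear matrix for horizontal shear with factor k = -2:
[[1, -2], [0, 1]]
Result: (-8, -12) → (16, -12)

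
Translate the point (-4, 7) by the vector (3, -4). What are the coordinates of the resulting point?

Translation by (3, -4) (homogeneous matrix [[1, 0, 3], [0, 1, -4], [0, 0, 1]]):
x' = -4 + 3 = -1
y' = 7 + -4 = 3
Result: (-1, 3)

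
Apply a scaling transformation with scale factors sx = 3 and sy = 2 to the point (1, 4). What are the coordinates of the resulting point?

Scaling matrix:
[[3, 0], [0, 2]]
Result: (1 × 3, 4 × 2) = (3, 8)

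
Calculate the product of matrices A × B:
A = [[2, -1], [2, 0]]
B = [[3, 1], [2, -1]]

Matrix multiplication:
C[0][0] = 2×3 + -1×2 = 4
C[0][1] = 2×1 + -1×-1 = 3
C[1][0] = 2×3 + 0×2 = 6
C[1][1] = 2×1 + 0×-1 = 2
Result: [[4, 3], [6, 2]]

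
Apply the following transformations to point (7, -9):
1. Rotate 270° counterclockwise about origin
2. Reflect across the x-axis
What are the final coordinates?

Step 1: Rotate 270° → (-9, -7)
Step 2: Reflect across x-axis → (-9, 7)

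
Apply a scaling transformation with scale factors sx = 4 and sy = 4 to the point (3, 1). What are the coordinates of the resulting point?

Scaling matrix:
[[4, 0], [0, 4]]
Result: (3 × 4, 1 × 4) = (12, 4)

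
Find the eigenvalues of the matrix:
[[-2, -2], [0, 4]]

Characteristic equation: det(A - λI) = 0
λ² - (trace)λ + (det) = 0
trace = -2 + 4 = 2, det = (-2)(4) - (-2)(0) = -8
λ² - (2)λ + (-8) = 0
λ = (2 ± √((2)² - 4·(-8))) / 2 = (2 ± √36) / 2
Solving: λ = -2, 4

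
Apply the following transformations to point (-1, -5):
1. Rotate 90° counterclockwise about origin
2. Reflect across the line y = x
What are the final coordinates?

Step 1: Rotate 90° → (5, -1)
Step 2: Reflect across line y = x → (-1, 5)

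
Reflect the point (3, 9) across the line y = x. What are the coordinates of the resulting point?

Reflection across line y = x: (3, 9) → (9, 3)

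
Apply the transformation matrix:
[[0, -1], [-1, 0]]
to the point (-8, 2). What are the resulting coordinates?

Matrix multiplication:
[[0, -1], [-1, 0]] × [-8, 2]ᵀ
= [(0)(-8) + (-1)(2), (-1)(-8) + (0)(2)]ᵀ
= [-2, 8]ᵀ
Result: (-2, 8)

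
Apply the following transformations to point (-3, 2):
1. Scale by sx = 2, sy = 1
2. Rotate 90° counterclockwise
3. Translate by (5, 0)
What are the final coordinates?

Step 1: Scale → (-6, 2)
Step 2: Rotate 90° → (-2, -6)
Step 3: Translate → (3, -6)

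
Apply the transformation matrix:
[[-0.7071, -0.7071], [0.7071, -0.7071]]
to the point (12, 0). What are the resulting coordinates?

Matrix multiplication:
[[-0.7071, -0.7071], [0.7071, -0.7071]] × [12, 0]ᵀ
= [(-0.7071)(12) + (-0.7071)(0), (0.7071)(12) + (-0.7071)(0)]ᵀ
= [-8.4852, 8.4852]ᵀ
Result: (-8.4852, 8.4852)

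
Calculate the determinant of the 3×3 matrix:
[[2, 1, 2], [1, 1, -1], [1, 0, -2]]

Expansion along first row:
det = 2·det([[1,-1],[0,-2]]) - 1·det([[1,-1],[1,-2]]) + 2·det([[1,1],[1,0]])
    = 2·(1·-2 - -1·0) - 1·(1·-2 - -1·1) + 2·(1·0 - 1·1)
    = 2·-2 - 1·-1 + 2·-1
    = -4 + 1 + -2 = -5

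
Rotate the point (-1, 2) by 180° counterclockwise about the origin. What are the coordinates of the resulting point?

Rotation matrix for 180°: [[cos 180°, -sin 180°], [sin 180°, cos 180°]] = [[-1, 0], [0, -1]]
[[-1, 0], [0, -1]] × [-1, 2]ᵀ = [1, -2]ᵀ
Result: (1, -2)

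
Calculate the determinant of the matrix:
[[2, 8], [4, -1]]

For a 2×2 matrix [[a, b], [c, d]], det = ad - bc
det = (2)(-1) - (8)(4) = -2 - 32 = -34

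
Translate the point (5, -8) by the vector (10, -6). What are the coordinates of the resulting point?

Translation by (10, -6) (homogeneous matrix [[1, 0, 10], [0, 1, -6], [0, 0, 1]]):
x' = 5 + 10 = 15
y' = -8 + -6 = -14
Result: (15, -14)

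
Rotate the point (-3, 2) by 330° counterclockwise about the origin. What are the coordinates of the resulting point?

Rotation matrix for 330°: [[cos 330°, -sin 330°], [sin 330°, cos 330°]] ≈ [[0.866025, 0.500000], [-0.500000, 0.866025]]
[[0.866025, 0.500000], [-0.500000, 0.866025]] × [-3, 2]ᵀ ≈ [-1.5981, 3.2321]ᵀ
Result: (-1.5981, 3.2321)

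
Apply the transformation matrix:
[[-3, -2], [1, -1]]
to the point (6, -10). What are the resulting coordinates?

Matrix multiplication:
[[-3, -2], [1, -1]] × [6, -10]ᵀ
= [(-3)(6) + (-2)(-10), (1)(6) + (-1)(-10)]ᵀ
= [2, 16]ᵀ
Result: (2, 16)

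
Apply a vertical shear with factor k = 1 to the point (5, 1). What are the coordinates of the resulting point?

Shear matrix for vertical shear with factor k = 1:
[[1, 0], [1, 1]]
Result: (5, 1) → (5, 6)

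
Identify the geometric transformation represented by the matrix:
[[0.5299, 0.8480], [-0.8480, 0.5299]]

This matrix represents: rotation by 302° counterclockwise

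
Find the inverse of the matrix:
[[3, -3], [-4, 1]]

For [[a,b],[c,d]], inverse = (1/det)·[[d,-b],[-c,a]]
det = (3)(1) - (-3)(-4) = 3 - 12 = -9
Inverse = (1/-9)·[[1, 3], [4, 3]]
= [[-1/9, -1/3], [-4/9, -1/3]]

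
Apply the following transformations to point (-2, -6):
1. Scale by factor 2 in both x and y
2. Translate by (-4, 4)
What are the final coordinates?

Step 1: Scale (-2, -6) by 2 → (-4, -12)
Step 2: Translate by (-4, 4) → (-8, -8)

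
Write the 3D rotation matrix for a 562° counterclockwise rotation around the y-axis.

Rotation matrix for counterclockwise 562° around y-axis:
cos(562°) = -0.9272, sin(562°) = -0.3746
Result: [[-0.9272, 0, -0.3746], [0, 1, 0], [0.3746, 0, -0.9272]]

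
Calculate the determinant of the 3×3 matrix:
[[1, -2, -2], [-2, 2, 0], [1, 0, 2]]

Expansion along first row:
det = 1·det([[2,0],[0,2]]) - -2·det([[-2,0],[1,2]]) + -2·det([[-2,2],[1,0]])
    = 1·(2·2 - 0·0) - -2·(-2·2 - 0·1) + -2·(-2·0 - 2·1)
    = 1·4 - -2·-4 + -2·-2
    = 4 + -8 + 4 = 0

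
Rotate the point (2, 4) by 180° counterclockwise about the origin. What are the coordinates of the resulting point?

Rotation matrix for 180°: [[cos 180°, -sin 180°], [sin 180°, cos 180°]] = [[-1, 0], [0, -1]]
[[-1, 0], [0, -1]] × [2, 4]ᵀ = [-2, -4]ᵀ
Result: (-2, -4)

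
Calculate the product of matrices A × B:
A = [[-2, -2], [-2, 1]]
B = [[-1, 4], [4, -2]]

Matrix multiplication:
C[0][0] = -2×-1 + -2×4 = -6
C[0][1] = -2×4 + -2×-2 = -4
C[1][0] = -2×-1 + 1×4 = 6
C[1][1] = -2×4 + 1×-2 = -10
Result: [[-6, -4], [6, -10]]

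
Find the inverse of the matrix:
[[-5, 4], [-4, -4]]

For [[a,b],[c,d]], inverse = (1/det)·[[d,-b],[-c,a]]
det = (-5)(-4) - (4)(-4) = 20 - -16 = 36
Inverse = (1/36)·[[-4, -4], [4, -5]]
= [[-1/9, -1/9], [1/9, -5/36]]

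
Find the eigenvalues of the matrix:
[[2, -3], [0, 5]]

Characteristic equation: det(A - λI) = 0
λ² - (trace)λ + (det) = 0
trace = 2 + 5 = 7, det = (2)(5) - (-3)(0) = 10
λ² - (7)λ + (10) = 0
λ = (7 ± √((7)² - 4·(10))) / 2 = (7 ± √9) / 2
Solving: λ = 2, 5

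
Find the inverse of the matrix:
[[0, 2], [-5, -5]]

For [[a,b],[c,d]], inverse = (1/det)·[[d,-b],[-c,a]]
det = (0)(-5) - (2)(-5) = 0 - -10 = 10
Inverse = (1/10)·[[-5, -2], [5, 0]]
= [[-1/2, -1/5], [1/2, 0]]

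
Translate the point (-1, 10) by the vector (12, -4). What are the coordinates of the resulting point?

Translation by (12, -4) (homogeneous matrix [[1, 0, 12], [0, 1, -4], [0, 0, 1]]):
x' = -1 + 12 = 11
y' = 10 + -4 = 6
Result: (11, 6)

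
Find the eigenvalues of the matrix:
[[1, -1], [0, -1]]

Characteristic equation: det(A - λI) = 0
λ² - (trace)λ + (det) = 0
trace = 1 + -1 = 0, det = (1)(-1) - (-1)(0) = -1
λ² - (0)λ + (-1) = 0
λ = (0 ± √((0)² - 4·(-1))) / 2 = (0 ± √4) / 2
Solving: λ = -1, 1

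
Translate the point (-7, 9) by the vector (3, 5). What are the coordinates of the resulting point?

Translation by (3, 5) (homogeneous matrix [[1, 0, 3], [0, 1, 5], [0, 0, 1]]):
x' = -7 + 3 = -4
y' = 9 + 5 = 14
Result: (-4, 14)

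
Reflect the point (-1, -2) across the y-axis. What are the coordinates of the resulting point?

Reflection across y-axis: (-1, -2) → (1, -2)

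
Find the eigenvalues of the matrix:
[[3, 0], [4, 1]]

Characteristic equation: det(A - λI) = 0
λ² - (trace)λ + (det) = 0
trace = 3 + 1 = 4, det = (3)(1) - (0)(4) = 3
λ² - (4)λ + (3) = 0
λ = (4 ± √((4)² - 4·(3))) / 2 = (4 ± √4) / 2
Solving: λ = 1, 3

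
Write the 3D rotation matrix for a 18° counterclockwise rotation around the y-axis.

Rotation matrix for counterclockwise 18° around y-axis:
cos(18°) = 0.9511, sin(18°) = 0.3090
Result: [[0.9511, 0, 0.3090], [0, 1, 0], [-0.3090, 0, 0.9511]]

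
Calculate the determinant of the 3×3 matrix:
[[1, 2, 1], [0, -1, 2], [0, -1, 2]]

Expansion along first row:
det = 1·det([[-1,2],[-1,2]]) - 2·det([[0,2],[0,2]]) + 1·det([[0,-1],[0,-1]])
    = 1·(-1·2 - 2·-1) - 2·(0·2 - 2·0) + 1·(0·-1 - -1·0)
    = 1·0 - 2·0 + 1·0
    = 0 + 0 + 0 = 0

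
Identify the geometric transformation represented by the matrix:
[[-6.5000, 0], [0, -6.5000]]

This matrix represents: uniform scaling by factor -6.5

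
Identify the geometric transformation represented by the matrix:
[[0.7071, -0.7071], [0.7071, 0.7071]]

This matrix represents: rotation by 45° counterclockwise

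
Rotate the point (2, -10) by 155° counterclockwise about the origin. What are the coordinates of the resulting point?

Rotation matrix for 155°: [[cos 155°, -sin 155°], [sin 155°, cos 155°]] ≈ [[-0.906308, -0.422618], [0.422618, -0.906308]]
[[-0.906308, -0.422618], [0.422618, -0.906308]] × [2, -10]ᵀ ≈ [2.4136, 9.9083]ᵀ
Result: (2.4136, 9.9083)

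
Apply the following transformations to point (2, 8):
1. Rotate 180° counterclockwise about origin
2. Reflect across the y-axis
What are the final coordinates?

Step 1: Rotate 180° → (-2, -8)
Step 2: Reflect across y-axis → (2, -8)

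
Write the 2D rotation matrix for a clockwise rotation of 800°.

Rotation matrix formula: [[cos θ, -sin θ], [sin θ, cos θ]]
A clockwise rotation by 800° is equivalent to a counterclockwise rotation by -800°.
For θ = -800°:
cos(-800°) = 0.1736
sin(-800°) = -0.9848
Result: [[0.1736, 0.9848], [-0.9848, 0.1736]]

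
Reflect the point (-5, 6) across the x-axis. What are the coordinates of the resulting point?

Reflection across x-axis: (-5, 6) → (-5, -6)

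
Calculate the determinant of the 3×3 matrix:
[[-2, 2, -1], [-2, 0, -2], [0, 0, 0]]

Expansion along first row:
det = -2·det([[0,-2],[0,0]]) - 2·det([[-2,-2],[0,0]]) + -1·det([[-2,0],[0,0]])
    = -2·(0·0 - -2·0) - 2·(-2·0 - -2·0) + -1·(-2·0 - 0·0)
    = -2·0 - 2·0 + -1·0
    = 0 + 0 + 0 = 0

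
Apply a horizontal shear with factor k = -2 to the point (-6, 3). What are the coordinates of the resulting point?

Shear matrix for horizontal shear with factor k = -2:
[[1, -2], [0, 1]]
Result: (-6, 3) → (-12, 3)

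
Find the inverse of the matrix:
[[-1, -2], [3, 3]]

For [[a,b],[c,d]], inverse = (1/det)·[[d,-b],[-c,a]]
det = (-1)(3) - (-2)(3) = -3 - -6 = 3
Inverse = (1/3)·[[3, 2], [-3, -1]]
= [[1, 2/3], [-1, -1/3]]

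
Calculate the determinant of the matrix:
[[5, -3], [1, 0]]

For a 2×2 matrix [[a, b], [c, d]], det = ad - bc
det = (5)(0) - (-3)(1) = 0 - -3 = 3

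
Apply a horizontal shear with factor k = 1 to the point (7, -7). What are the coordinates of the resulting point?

Shear matrix for horizontal shear with factor k = 1:
[[1, 1], [0, 1]]
Result: (7, -7) → (0, -7)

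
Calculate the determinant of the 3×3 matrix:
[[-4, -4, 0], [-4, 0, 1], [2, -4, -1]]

Expansion along first row:
det = -4·det([[0,1],[-4,-1]]) - -4·det([[-4,1],[2,-1]]) + 0·det([[-4,0],[2,-4]])
    = -4·(0·-1 - 1·-4) - -4·(-4·-1 - 1·2) + 0·(-4·-4 - 0·2)
    = -4·4 - -4·2 + 0·16
    = -16 + 8 + 0 = -8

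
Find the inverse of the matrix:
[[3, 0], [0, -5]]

For [[a,b],[c,d]], inverse = (1/det)·[[d,-b],[-c,a]]
det = (3)(-5) - (0)(0) = -15 - 0 = -15
Inverse = (1/-15)·[[-5, 0], [0, 3]]
= [[1/3, 0], [0, -1/5]]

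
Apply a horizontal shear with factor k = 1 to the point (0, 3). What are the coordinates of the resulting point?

Shear matrix for horizontal shear with factor k = 1:
[[1, 1], [0, 1]]
Result: (0, 3) → (3, 3)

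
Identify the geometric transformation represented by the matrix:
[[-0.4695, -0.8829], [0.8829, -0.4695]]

This matrix represents: rotation by 118° counterclockwise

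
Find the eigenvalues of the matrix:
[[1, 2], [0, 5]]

Characteristic equation: det(A - λI) = 0
λ² - (trace)λ + (det) = 0
trace = 1 + 5 = 6, det = (1)(5) - (2)(0) = 5
λ² - (6)λ + (5) = 0
λ = (6 ± √((6)² - 4·(5))) / 2 = (6 ± √16) / 2
Solving: λ = 1, 5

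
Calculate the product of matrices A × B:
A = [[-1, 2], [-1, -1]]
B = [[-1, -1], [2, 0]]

Matrix multiplication:
C[0][0] = -1×-1 + 2×2 = 5
C[0][1] = -1×-1 + 2×0 = 1
C[1][0] = -1×-1 + -1×2 = -1
C[1][1] = -1×-1 + -1×0 = 1
Result: [[5, 1], [-1, 1]]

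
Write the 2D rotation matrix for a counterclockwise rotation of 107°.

Rotation matrix formula: [[cos θ, -sin θ], [sin θ, cos θ]]
For θ = 107°:
cos(107°) = -0.2924
sin(107°) = 0.9563
Result: [[-0.2924, -0.9563], [0.9563, -0.2924]]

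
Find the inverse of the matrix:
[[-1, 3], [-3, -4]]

For [[a,b],[c,d]], inverse = (1/det)·[[d,-b],[-c,a]]
det = (-1)(-4) - (3)(-3) = 4 - -9 = 13
Inverse = (1/13)·[[-4, -3], [3, -1]]
= [[-4/13, -3/13], [3/13, -1/13]]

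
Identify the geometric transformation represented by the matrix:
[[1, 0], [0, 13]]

This matrix represents: non-uniform scaling by sx = 1, sy = 13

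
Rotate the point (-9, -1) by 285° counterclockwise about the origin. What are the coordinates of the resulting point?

Rotation matrix for 285°: [[cos 285°, -sin 285°], [sin 285°, cos 285°]] ≈ [[0.258819, 0.965926], [-0.965926, 0.258819]]
[[0.258819, 0.965926], [-0.965926, 0.258819]] × [-9, -1]ᵀ ≈ [-3.2953, 8.4345]ᵀ
Result: (-3.2953, 8.4345)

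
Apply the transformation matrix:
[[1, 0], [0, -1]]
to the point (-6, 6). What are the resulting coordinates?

Matrix multiplication:
[[1, 0], [0, -1]] × [-6, 6]ᵀ
= [(1)(-6) + (0)(6), (0)(-6) + (-1)(6)]ᵀ
= [-6, -6]ᵀ
Result: (-6, -6)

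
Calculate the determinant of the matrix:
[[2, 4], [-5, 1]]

For a 2×2 matrix [[a, b], [c, d]], det = ad - bc
det = (2)(1) - (4)(-5) = 2 - -20 = 22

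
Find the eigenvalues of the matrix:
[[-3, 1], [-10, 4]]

Characteristic equation: det(A - λI) = 0
λ² - (trace)λ + (det) = 0
trace = -3 + 4 = 1, det = (-3)(4) - (1)(-10) = -2
λ² - (1)λ + (-2) = 0
λ = (1 ± √((1)² - 4·(-2))) / 2 = (1 ± √9) / 2
Solving: λ = -1, 2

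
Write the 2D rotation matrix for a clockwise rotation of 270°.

Rotation matrix formula: [[cos θ, -sin θ], [sin θ, cos θ]]
A clockwise rotation by 270° is equivalent to a counterclockwise rotation by -270°.
For θ = -270°:
cos(-270°) = 0
sin(-270°) = 1
Result: [[0, -1], [1, 0]]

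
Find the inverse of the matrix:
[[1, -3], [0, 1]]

For [[a,b],[c,d]], inverse = (1/det)·[[d,-b],[-c,a]]
det = (1)(1) - (-3)(0) = 1 - 0 = 1
Inverse = [[1, 3], [0, 1]]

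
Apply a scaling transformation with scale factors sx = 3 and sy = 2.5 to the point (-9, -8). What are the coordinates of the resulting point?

Scaling matrix:
[[3, 0], [0, 2.50]]
Result: (-9 × 3, -8 × 2.5) = (-27, -20)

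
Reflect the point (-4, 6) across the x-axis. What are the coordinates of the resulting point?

Reflection across x-axis: (-4, 6) → (-4, -6)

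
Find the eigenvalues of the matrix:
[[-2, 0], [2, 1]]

Characteristic equation: det(A - λI) = 0
λ² - (trace)λ + (det) = 0
trace = -2 + 1 = -1, det = (-2)(1) - (0)(2) = -2
λ² - (-1)λ + (-2) = 0
λ = (-1 ± √((-1)² - 4·(-2))) / 2 = (-1 ± √9) / 2
Solving: λ = -2, 1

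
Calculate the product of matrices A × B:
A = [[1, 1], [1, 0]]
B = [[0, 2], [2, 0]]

Matrix multiplication:
C[0][0] = 1×0 + 1×2 = 2
C[0][1] = 1×2 + 1×0 = 2
C[1][0] = 1×0 + 0×2 = 0
C[1][1] = 1×2 + 0×0 = 2
Result: [[2, 2], [0, 2]]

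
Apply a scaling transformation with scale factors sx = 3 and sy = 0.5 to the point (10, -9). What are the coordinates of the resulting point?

Scaling matrix:
[[3, 0], [0, 0.50]]
Result: (10 × 3, -9 × 0.5) = (30, -4.5)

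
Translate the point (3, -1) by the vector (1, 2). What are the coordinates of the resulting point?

Translation by (1, 2) (homogeneous matrix [[1, 0, 1], [0, 1, 2], [0, 0, 1]]):
x' = 3 + 1 = 4
y' = -1 + 2 = 1
Result: (4, 1)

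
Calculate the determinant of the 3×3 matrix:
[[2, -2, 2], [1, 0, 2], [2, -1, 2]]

Expansion along first row:
det = 2·det([[0,2],[-1,2]]) - -2·det([[1,2],[2,2]]) + 2·det([[1,0],[2,-1]])
    = 2·(0·2 - 2·-1) - -2·(1·2 - 2·2) + 2·(1·-1 - 0·2)
    = 2·2 - -2·-2 + 2·-1
    = 4 + -4 + -2 = -2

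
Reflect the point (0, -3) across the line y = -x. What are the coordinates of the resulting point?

Reflection across line y = -x: (0, -3) → (3, 0)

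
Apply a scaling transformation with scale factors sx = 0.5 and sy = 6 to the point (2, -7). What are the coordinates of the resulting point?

Scaling matrix:
[[0.50, 0], [0, 6]]
Result: (2 × 0.5, -7 × 6) = (1, -42)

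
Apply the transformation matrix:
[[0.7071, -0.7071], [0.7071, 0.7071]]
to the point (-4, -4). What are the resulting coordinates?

Matrix multiplication:
[[0.7071, -0.7071], [0.7071, 0.7071]] × [-4, -4]ᵀ
= [(0.7071)(-4) + (-0.7071)(-4), (0.7071)(-4) + (0.7071)(-4)]ᵀ
= [0, -5.6568]ᵀ
Result: (0, -5.6568)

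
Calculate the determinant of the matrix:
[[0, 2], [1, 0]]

For a 2×2 matrix [[a, b], [c, d]], det = ad - bc
det = (0)(0) - (2)(1) = 0 - 2 = -2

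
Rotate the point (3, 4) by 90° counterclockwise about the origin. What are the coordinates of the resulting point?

Rotation matrix for 90°: [[cos 90°, -sin 90°], [sin 90°, cos 90°]] = [[0, -1], [1, 0]]
[[0, -1], [1, 0]] × [3, 4]ᵀ = [-4, 3]ᵀ
Result: (-4, 3)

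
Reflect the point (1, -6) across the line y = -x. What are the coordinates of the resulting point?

Reflection across line y = -x: (1, -6) → (6, -1)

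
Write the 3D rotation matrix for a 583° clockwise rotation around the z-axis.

Rotation matrix for clockwise 583° around z-axis:
A clockwise rotation by 583° is a counterclockwise rotation by -583°.
cos(-583°) = -0.7314, sin(-583°) = 0.6820
Result: [[-0.7314, -0.6820, 0], [0.6820, -0.7314, 0], [0, 0, 1]]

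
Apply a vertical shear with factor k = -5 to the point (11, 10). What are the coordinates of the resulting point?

Shear matrix for vertical shear with factor k = -5:
[[1, 0], [-5, 1]]
Result: (11, 10) → (11, -45)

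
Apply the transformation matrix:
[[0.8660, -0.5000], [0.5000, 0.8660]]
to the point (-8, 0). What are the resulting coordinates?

Matrix multiplication:
[[0.8660, -0.5000], [0.5000, 0.8660]] × [-8, 0]ᵀ
= [(0.8660)(-8) + (-0.5000)(0), (0.5000)(-8) + (0.8660)(0)]ᵀ
= [-6.9280, -4]ᵀ
Result: (-6.9280, -4)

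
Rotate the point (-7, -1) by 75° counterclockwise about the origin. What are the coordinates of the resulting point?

Rotation matrix for 75°: [[cos 75°, -sin 75°], [sin 75°, cos 75°]] ≈ [[0.258819, -0.965926], [0.965926, 0.258819]]
[[0.258819, -0.965926], [0.965926, 0.258819]] × [-7, -1]ᵀ ≈ [-0.8458, -7.0203]ᵀ
Result: (-0.8458, -7.0203)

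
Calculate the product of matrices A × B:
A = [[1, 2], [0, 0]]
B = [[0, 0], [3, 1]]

Matrix multiplication:
C[0][0] = 1×0 + 2×3 = 6
C[0][1] = 1×0 + 2×1 = 2
C[1][0] = 0×0 + 0×3 = 0
C[1][1] = 0×0 + 0×1 = 0
Result: [[6, 2], [0, 0]]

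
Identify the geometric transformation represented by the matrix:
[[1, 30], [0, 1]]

This matrix represents: horizontal shear with factor 30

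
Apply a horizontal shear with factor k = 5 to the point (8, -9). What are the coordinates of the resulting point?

Shear matrix for horizontal shear with factor k = 5:
[[1, 5], [0, 1]]
Result: (8, -9) → (-37, -9)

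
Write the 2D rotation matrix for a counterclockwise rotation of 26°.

Rotation matrix formula: [[cos θ, -sin θ], [sin θ, cos θ]]
For θ = 26°:
cos(26°) = 0.8988
sin(26°) = 0.4384
Result: [[0.8988, -0.4384], [0.4384, 0.8988]]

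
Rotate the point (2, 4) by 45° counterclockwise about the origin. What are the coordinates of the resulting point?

Rotation matrix for 45°: [[cos 45°, -sin 45°], [sin 45°, cos 45°]] ≈ [[0.707107, -0.707107], [0.707107, 0.707107]]
[[0.707107, -0.707107], [0.707107, 0.707107]] × [2, 4]ᵀ ≈ [-1.4142, 4.2426]ᵀ
Result: (-1.4142, 4.2426)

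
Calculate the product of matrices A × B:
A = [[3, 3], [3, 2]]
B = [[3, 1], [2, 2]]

Matrix multiplication:
C[0][0] = 3×3 + 3×2 = 15
C[0][1] = 3×1 + 3×2 = 9
C[1][0] = 3×3 + 2×2 = 13
C[1][1] = 3×1 + 2×2 = 7
Result: [[15, 9], [13, 7]]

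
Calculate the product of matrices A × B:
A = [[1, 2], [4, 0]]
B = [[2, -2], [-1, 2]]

Matrix multiplication:
C[0][0] = 1×2 + 2×-1 = 0
C[0][1] = 1×-2 + 2×2 = 2
C[1][0] = 4×2 + 0×-1 = 8
C[1][1] = 4×-2 + 0×2 = -8
Result: [[0, 2], [8, -8]]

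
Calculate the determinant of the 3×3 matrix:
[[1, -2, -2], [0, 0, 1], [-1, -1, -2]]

Expansion along first row:
det = 1·det([[0,1],[-1,-2]]) - -2·det([[0,1],[-1,-2]]) + -2·det([[0,0],[-1,-1]])
    = 1·(0·-2 - 1·-1) - -2·(0·-2 - 1·-1) + -2·(0·-1 - 0·-1)
    = 1·1 - -2·1 + -2·0
    = 1 + 2 + 0 = 3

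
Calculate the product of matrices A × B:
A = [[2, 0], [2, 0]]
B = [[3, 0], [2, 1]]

Matrix multiplication:
C[0][0] = 2×3 + 0×2 = 6
C[0][1] = 2×0 + 0×1 = 0
C[1][0] = 2×3 + 0×2 = 6
C[1][1] = 2×0 + 0×1 = 0
Result: [[6, 0], [6, 0]]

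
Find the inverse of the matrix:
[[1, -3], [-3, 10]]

For [[a,b],[c,d]], inverse = (1/det)·[[d,-b],[-c,a]]
det = (1)(10) - (-3)(-3) = 10 - 9 = 1
Inverse = [[10, 3], [3, 1]]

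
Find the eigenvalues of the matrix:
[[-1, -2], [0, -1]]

Characteristic equation: det(A - λI) = 0
λ² - (trace)λ + (det) = 0
trace = -1 + -1 = -2, det = (-1)(-1) - (-2)(0) = 1
λ² - (-2)λ + (1) = 0
λ = (-2 ± √((-2)² - 4·(1))) / 2 = (-2 ± √0) / 2
Solving: λ = -1, -1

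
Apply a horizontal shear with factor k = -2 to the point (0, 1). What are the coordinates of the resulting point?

Shear matrix for horizontal shear with factor k = -2:
[[1, -2], [0, 1]]
Result: (0, 1) → (-2, 1)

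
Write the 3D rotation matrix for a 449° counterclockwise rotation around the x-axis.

Rotation matrix for counterclockwise 449° around x-axis:
cos(449°) = 0.0175, sin(449°) = 0.9998
Result: [[1, 0, 0], [0, 0.0175, -0.9998], [0, 0.9998, 0.0175]]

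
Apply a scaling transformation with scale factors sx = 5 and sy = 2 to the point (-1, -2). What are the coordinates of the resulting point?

Scaling matrix:
[[5, 0], [0, 2]]
Result: (-1 × 5, -2 × 2) = (-5, -4)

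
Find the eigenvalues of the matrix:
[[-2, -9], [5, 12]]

Characteristic equation: det(A - λI) = 0
λ² - (trace)λ + (det) = 0
trace = -2 + 12 = 10, det = (-2)(12) - (-9)(5) = 21
λ² - (10)λ + (21) = 0
λ = (10 ± √((10)² - 4·(21))) / 2 = (10 ± √16) / 2
Solving: λ = 3, 7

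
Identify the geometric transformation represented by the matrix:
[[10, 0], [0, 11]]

This matrix represents: non-uniform scaling by sx = 10, sy = 11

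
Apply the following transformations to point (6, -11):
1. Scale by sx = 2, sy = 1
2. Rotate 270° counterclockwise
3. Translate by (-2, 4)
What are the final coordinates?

Step 1: Scale → (12, -11)
Step 2: Rotate 270° → (-11, -12)
Step 3: Translate → (-13, -8)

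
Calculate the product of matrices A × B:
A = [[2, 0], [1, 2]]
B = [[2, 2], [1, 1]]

Matrix multiplication:
C[0][0] = 2×2 + 0×1 = 4
C[0][1] = 2×2 + 0×1 = 4
C[1][0] = 1×2 + 2×1 = 4
C[1][1] = 1×2 + 2×1 = 4
Result: [[4, 4], [4, 4]]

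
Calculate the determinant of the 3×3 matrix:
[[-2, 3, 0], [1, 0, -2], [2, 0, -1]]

Expansion along first row:
det = -2·det([[0,-2],[0,-1]]) - 3·det([[1,-2],[2,-1]]) + 0·det([[1,0],[2,0]])
    = -2·(0·-1 - -2·0) - 3·(1·-1 - -2·2) + 0·(1·0 - 0·2)
    = -2·0 - 3·3 + 0·0
    = 0 + -9 + 0 = -9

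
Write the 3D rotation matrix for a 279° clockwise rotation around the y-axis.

Rotation matrix for clockwise 279° around y-axis:
A clockwise rotation by 279° is a counterclockwise rotation by -279°.
cos(-279°) = 0.1564, sin(-279°) = 0.9877
Result: [[0.1564, 0, 0.9877], [0, 1, 0], [-0.9877, 0, 0.1564]]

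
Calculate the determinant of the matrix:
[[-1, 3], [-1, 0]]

For a 2×2 matrix [[a, b], [c, d]], det = ad - bc
det = (-1)(0) - (3)(-1) = 0 - -3 = 3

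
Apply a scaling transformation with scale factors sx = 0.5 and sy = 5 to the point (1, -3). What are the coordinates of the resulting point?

Scaling matrix:
[[0.50, 0], [0, 5]]
Result: (1 × 0.5, -3 × 5) = (0.5, -15)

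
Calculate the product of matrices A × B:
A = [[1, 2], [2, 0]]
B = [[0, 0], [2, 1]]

Matrix multiplication:
C[0][0] = 1×0 + 2×2 = 4
C[0][1] = 1×0 + 2×1 = 2
C[1][0] = 2×0 + 0×2 = 0
C[1][1] = 2×0 + 0×1 = 0
Result: [[4, 2], [0, 0]]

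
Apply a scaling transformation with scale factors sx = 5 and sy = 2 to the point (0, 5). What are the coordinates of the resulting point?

Scaling matrix:
[[5, 0], [0, 2]]
Result: (0 × 5, 5 × 2) = (0, 10)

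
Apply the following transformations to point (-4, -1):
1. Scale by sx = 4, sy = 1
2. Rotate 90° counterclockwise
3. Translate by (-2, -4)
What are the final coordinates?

Step 1: Scale → (-16, -1)
Step 2: Rotate 90° → (1, -16)
Step 3: Translate → (-1, -20)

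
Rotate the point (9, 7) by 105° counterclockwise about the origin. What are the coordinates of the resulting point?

Rotation matrix for 105°: [[cos 105°, -sin 105°], [sin 105°, cos 105°]] ≈ [[-0.258819, -0.965926], [0.965926, -0.258819]]
[[-0.258819, -0.965926], [0.965926, -0.258819]] × [9, 7]ᵀ ≈ [-9.0909, 6.8816]ᵀ
Result: (-9.0909, 6.8816)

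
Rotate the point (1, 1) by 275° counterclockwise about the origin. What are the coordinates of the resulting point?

Rotation matrix for 275°: [[cos 275°, -sin 275°], [sin 275°, cos 275°]] ≈ [[0.087156, 0.996195], [-0.996195, 0.087156]]
[[0.087156, 0.996195], [-0.996195, 0.087156]] × [1, 1]ᵀ ≈ [1.0834, -0.9090]ᵀ
Result: (1.0834, -0.9090)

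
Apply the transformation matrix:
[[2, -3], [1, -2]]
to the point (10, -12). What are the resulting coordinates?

Matrix multiplication:
[[2, -3], [1, -2]] × [10, -12]ᵀ
= [(2)(10) + (-3)(-12), (1)(10) + (-2)(-12)]ᵀ
= [56, 34]ᵀ
Result: (56, 34)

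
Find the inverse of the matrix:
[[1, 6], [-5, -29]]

For [[a,b],[c,d]], inverse = (1/det)·[[d,-b],[-c,a]]
det = (1)(-29) - (6)(-5) = -29 - -30 = 1
Inverse = [[-29, -6], [5, 1]]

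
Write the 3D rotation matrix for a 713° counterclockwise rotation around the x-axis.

Rotation matrix for counterclockwise 713° around x-axis:
cos(713°) = 0.9925, sin(713°) = -0.1219
Result: [[1, 0, 0], [0, 0.9925, 0.1219], [0, -0.1219, 0.9925]]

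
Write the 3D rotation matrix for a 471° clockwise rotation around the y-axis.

Rotation matrix for clockwise 471° around y-axis:
A clockwise rotation by 471° is a counterclockwise rotation by -471°.
cos(-471°) = -0.3584, sin(-471°) = -0.9336
Result: [[-0.3584, 0, -0.9336], [0, 1, 0], [0.9336, 0, -0.3584]]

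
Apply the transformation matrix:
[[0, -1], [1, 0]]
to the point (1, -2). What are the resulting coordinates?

Matrix multiplication:
[[0, -1], [1, 0]] × [1, -2]ᵀ
= [(0)(1) + (-1)(-2), (1)(1) + (0)(-2)]ᵀ
= [2, 1]ᵀ
Result: (2, 1)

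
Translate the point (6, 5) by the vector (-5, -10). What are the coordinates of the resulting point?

Translation by (-5, -10) (homogeneous matrix [[1, 0, -5], [0, 1, -10], [0, 0, 1]]):
x' = 6 + -5 = 1
y' = 5 + -10 = -5
Result: (1, -5)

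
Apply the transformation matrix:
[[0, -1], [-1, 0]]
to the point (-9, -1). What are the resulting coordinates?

Matrix multiplication:
[[0, -1], [-1, 0]] × [-9, -1]ᵀ
= [(0)(-9) + (-1)(-1), (-1)(-9) + (0)(-1)]ᵀ
= [1, 9]ᵀ
Result: (1, 9)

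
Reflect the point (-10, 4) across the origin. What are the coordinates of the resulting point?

Reflection across origin: (-10, 4) → (10, -4)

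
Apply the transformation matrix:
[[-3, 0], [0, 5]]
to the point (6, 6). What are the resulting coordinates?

Matrix multiplication:
[[-3, 0], [0, 5]] × [6, 6]ᵀ
= [(-3)(6) + (0)(6), (0)(6) + (5)(6)]ᵀ
= [-18, 30]ᵀ
Result: (-18, 30)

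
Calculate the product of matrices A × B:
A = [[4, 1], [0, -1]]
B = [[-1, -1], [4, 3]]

Matrix multiplication:
C[0][0] = 4×-1 + 1×4 = 0
C[0][1] = 4×-1 + 1×3 = -1
C[1][0] = 0×-1 + -1×4 = -4
C[1][1] = 0×-1 + -1×3 = -3
Result: [[0, -1], [-4, -3]]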